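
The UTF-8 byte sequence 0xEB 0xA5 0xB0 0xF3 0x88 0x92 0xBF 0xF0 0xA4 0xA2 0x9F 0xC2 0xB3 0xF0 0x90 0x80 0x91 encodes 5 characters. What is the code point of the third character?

Offset 0: leading byte 0xEB = 11101011 → 3-byte char #1 = EB A5 B0.
Offset 3: leading byte 0xF3 = 11110011 → 4-byte char #2 = F3 88 92 BF.
Offset 7: leading byte 0xF0 = 11110000 → 4-byte char #3 = F0 A4 A2 9F.
Leading byte 0xF0 = 11110000 matches 11110xxx → 4-byte sequence.
Byte 1: 0xF0 = 11110000, payload 000 (3 bits).
Byte 2: 0xA4 = 10100100 (10xxxxxx ✓), payload 100100.
Byte 3: 0xA2 = 10100010 (10xxxxxx ✓), payload 100010.
Byte 4: 0x9F = 10011111 (10xxxxxx ✓), payload 011111.
Concatenate: 000100100100010011111 = 0x2489F (21 bits → U+2489F).

U+2489F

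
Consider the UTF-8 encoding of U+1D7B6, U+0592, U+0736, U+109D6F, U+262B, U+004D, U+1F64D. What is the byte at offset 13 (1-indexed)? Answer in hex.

1-indexed offset 13 is 0-indexed offset 12.
U+1D7B6 → 4-byte form F0 9D 9E B6 at offsets 0–3.
U+0592 → 2-byte form D6 92 at offsets 4–5.
U+0736 → 2-byte form DC B6 at offsets 6–7.
U+109D6F → 4-byte form F4 89 B5 AF at offsets 8–11.
U+262B → 3-byte form E2 98 AB at offsets 12–14.
Offset 12 falls in char 5's range; it's byte 1 of E2 98 AB = 0xE2.

0xE2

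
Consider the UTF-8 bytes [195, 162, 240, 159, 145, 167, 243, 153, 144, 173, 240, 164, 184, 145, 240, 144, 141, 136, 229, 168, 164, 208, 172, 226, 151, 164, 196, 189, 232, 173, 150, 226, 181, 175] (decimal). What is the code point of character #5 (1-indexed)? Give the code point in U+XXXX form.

U+10348

Offset 0: leading byte 0xC3 = 11000011 → 2-byte char #1 = C3 A2.
Offset 2: leading byte 0xF0 = 11110000 → 4-byte char #2 = F0 9F 91 A7.
Offset 6: leading byte 0xF3 = 11110011 → 4-byte char #3 = F3 99 90 AD.
Offset 10: leading byte 0xF0 = 11110000 → 4-byte char #4 = F0 A4 B8 91.
Offset 14: leading byte 0xF0 = 11110000 → 4-byte char #5 = F0 90 8D 88.
Leading byte 0xF0 = 11110000 matches 11110xxx → 4-byte sequence.
Byte 1: 0xF0 = 11110000, payload 000 (3 bits).
Byte 2: 0x90 = 10010000 (10xxxxxx ✓), payload 010000.
Byte 3: 0x8D = 10001101 (10xxxxxx ✓), payload 001101.
Byte 4: 0x88 = 10001000 (10xxxxxx ✓), payload 001000.
Concatenate: 000010000001101001000 = 0x10348 (21 bits → U+10348).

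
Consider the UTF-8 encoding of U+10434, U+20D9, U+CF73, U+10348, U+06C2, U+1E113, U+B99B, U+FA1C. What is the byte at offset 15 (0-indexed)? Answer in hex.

0x82

U+10434 → 4-byte form F0 90 90 B4 at offsets 0–3.
U+20D9 → 3-byte form E2 83 99 at offsets 4–6.
U+CF73 → 3-byte form EC BD B3 at offsets 7–9.
U+10348 → 4-byte form F0 90 8D 88 at offsets 10–13.
U+06C2 → 2-byte form DB 82 at offsets 14–15.
Offset 15 falls in char 5's range; it's byte 2 of DB 82 = 0x82.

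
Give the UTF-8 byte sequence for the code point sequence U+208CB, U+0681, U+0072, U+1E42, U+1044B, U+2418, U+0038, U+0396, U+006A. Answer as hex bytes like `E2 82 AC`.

F0 A0 A3 8B DA 81 72 E1 B9 82 F0 90 91 8B E2 90 98 38 CE 96 6A

U+208CB: 4-byte form → F0 A0 A3 8B.
U+0681: 2-byte form → DA 81.
U+0072: 1-byte form → 72.
U+1E42: 3-byte form → E1 B9 82.
U+1044B: 4-byte form → F0 90 91 8B.
U+2418: 3-byte form → E2 90 98.
U+0038: 1-byte form → 38.
U+0396: 2-byte form → CE 96.
U+006A: 1-byte form → 6A.
Concatenated (21 bytes): F0 A0 A3 8B DA 81 72 E1 B9 82 F0 90 91 8B E2 90 98 38 CE 96 6A.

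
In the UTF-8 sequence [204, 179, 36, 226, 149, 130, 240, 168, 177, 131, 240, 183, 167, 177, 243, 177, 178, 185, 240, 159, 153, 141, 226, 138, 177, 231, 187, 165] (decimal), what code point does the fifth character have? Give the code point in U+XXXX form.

U+379F1

Offset 0: leading byte 0xCC = 11001100 → 2-byte char #1 = CC B3.
Offset 2: leading byte 0x24 = 00100100 → 1-byte char #2 = 24.
Offset 3: leading byte 0xE2 = 11100010 → 3-byte char #3 = E2 95 82.
Offset 6: leading byte 0xF0 = 11110000 → 4-byte char #4 = F0 A8 B1 83.
Offset 10: leading byte 0xF0 = 11110000 → 4-byte char #5 = F0 B7 A7 B1.
Leading byte 0xF0 = 11110000 matches 11110xxx → 4-byte sequence.
Byte 1: 0xF0 = 11110000, payload 000 (3 bits).
Byte 2: 0xB7 = 10110111 (10xxxxxx ✓), payload 110111.
Byte 3: 0xA7 = 10100111 (10xxxxxx ✓), payload 100111.
Byte 4: 0xB1 = 10110001 (10xxxxxx ✓), payload 110001.
Concatenate: 000110111100111110001 = 0x379F1 (21 bits → U+379F1).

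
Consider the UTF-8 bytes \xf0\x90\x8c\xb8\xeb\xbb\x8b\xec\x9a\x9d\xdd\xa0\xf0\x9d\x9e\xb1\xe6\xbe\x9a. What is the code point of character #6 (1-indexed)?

U+6F9A

Offset 0: leading byte 0xF0 = 11110000 → 4-byte char #1 = F0 90 8C B8.
Offset 4: leading byte 0xEB = 11101011 → 3-byte char #2 = EB BB 8B.
Offset 7: leading byte 0xEC = 11101100 → 3-byte char #3 = EC 9A 9D.
Offset 10: leading byte 0xDD = 11011101 → 2-byte char #4 = DD A0.
Offset 12: leading byte 0xF0 = 11110000 → 4-byte char #5 = F0 9D 9E B1.
Offset 16: leading byte 0xE6 = 11100110 → 3-byte char #6 = E6 BE 9A.
Leading byte 0xE6 = 11100110 matches 1110xxxx → 3-byte sequence.
Byte 1: 0xE6 = 11100110, payload 0110 (4 bits).
Byte 2: 0xBE = 10111110 (10xxxxxx ✓), payload 111110.
Byte 3: 0x9A = 10011010 (10xxxxxx ✓), payload 011010.
Concatenate: 0110111110011010 = 0x6F9A (16 bits → U+6F9A).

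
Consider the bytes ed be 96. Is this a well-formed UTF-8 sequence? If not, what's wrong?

Structurally a 3-byte sequence; payload = 0xDF96.
But 0xDF96 is in U+D800–U+DFFF, the surrogate range. Surrogates are not Unicode scalar values and are forbidden in UTF-8.

invalid (encodes a surrogate (U+D800–U+DFFF))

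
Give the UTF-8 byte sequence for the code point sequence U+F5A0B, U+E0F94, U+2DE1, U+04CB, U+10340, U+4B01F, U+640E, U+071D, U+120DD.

F3 B5 A8 8B F3 A0 BE 94 E2 B7 A1 D3 8B F0 90 8D 80 F1 8B 80 9F E6 90 8E DC 9D F0 92 83 9D

U+F5A0B: 4-byte form → F3 B5 A8 8B.
U+E0F94: 4-byte form → F3 A0 BE 94.
U+2DE1: 3-byte form → E2 B7 A1.
U+04CB: 2-byte form → D3 8B.
U+10340: 4-byte form → F0 90 8D 80.
U+4B01F: 4-byte form → F1 8B 80 9F.
U+640E: 3-byte form → E6 90 8E.
U+071D: 2-byte form → DC 9D.
U+120DD: 4-byte form → F0 92 83 9D.
Concatenated (30 bytes): F3 B5 A8 8B F3 A0 BE 94 E2 B7 A1 D3 8B F0 90 8D 80 F1 8B 80 9F E6 90 8E DC 9D F0 92 83 9D.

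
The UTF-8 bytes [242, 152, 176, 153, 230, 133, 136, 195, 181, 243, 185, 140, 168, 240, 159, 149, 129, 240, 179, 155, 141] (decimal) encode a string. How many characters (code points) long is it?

Byte at offset 0: 0xF2 = 11110010 → 4-byte char (#1). Advance 4.
Byte at offset 4: 0xE6 = 11100110 → 3-byte char (#2). Advance 3.
Byte at offset 7: 0xC3 = 11000011 → 2-byte char (#3). Advance 2.
Byte at offset 9: 0xF3 = 11110011 → 4-byte char (#4). Advance 4.
Byte at offset 13: 0xF0 = 11110000 → 4-byte char (#5). Advance 4.
Byte at offset 17: 0xF0 = 11110000 → 4-byte char (#6). Advance 4.
Reached end at offset 21 after 6 code points.

6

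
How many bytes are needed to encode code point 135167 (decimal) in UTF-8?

4

U+20FFF = 0x20FFF. UTF-8 uses 1 byte below 0x80, 2 below 0x800, 3 below 0x10000, 4 up to 0x10FFFF. 0x20FFF is in U+10000–U+10FFFF → 4 bytes.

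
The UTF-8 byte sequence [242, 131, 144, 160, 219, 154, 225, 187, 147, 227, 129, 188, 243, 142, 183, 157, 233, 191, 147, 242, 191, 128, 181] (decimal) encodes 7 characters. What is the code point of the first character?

U+83420

Offset 0: leading byte 0xF2 = 11110010 → 4-byte char #1 = F2 83 90 A0.
Leading byte 0xF2 = 11110010 matches 11110xxx → 4-byte sequence.
Byte 1: 0xF2 = 11110010, payload 010 (3 bits).
Byte 2: 0x83 = 10000011 (10xxxxxx ✓), payload 000011.
Byte 3: 0x90 = 10010000 (10xxxxxx ✓), payload 010000.
Byte 4: 0xA0 = 10100000 (10xxxxxx ✓), payload 100000.
Concatenate: 010000011010000100000 = 0x83420 (21 bits → U+83420).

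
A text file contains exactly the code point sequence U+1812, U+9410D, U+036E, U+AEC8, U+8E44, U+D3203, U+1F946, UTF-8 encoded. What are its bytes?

E1 A0 92 F2 94 84 8D CD AE EA BB 88 E8 B9 84 F3 93 88 83 F0 9F A5 86

U+1812: 3-byte form → E1 A0 92.
U+9410D: 4-byte form → F2 94 84 8D.
U+036E: 2-byte form → CD AE.
U+AEC8: 3-byte form → EA BB 88.
U+8E44: 3-byte form → E8 B9 84.
U+D3203: 4-byte form → F3 93 88 83.
U+1F946: 4-byte form → F0 9F A5 86.
Concatenated (23 bytes): E1 A0 92 F2 94 84 8D CD AE EA BB 88 E8 B9 84 F3 93 88 83 F0 9F A5 86.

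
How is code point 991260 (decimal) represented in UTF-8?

F3 B2 80 9C

U+F201C = 0xF201C = 991260 decimal. In range U+10000–U+10FFFF → 4-byte form: 11110xxx 10xxxxxx 10xxxxxx 10xxxxxx.
Binary (21 bits): 011110010000000011100.
Split 3+6+6+6: 011 | 110010 | 000000 | 011100.
Byte 1: 11110011 = 0xF3.
Byte 2: 10110010 = 0xB2.
Byte 3: 10000000 = 0x80.
Byte 4: 10011100 = 0x9C.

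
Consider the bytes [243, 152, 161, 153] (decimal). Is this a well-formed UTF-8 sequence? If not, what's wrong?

Leading byte 0xF3 = 11110011 → 4-byte form.
Continuation bytes 0x98=10011000, 0xA1=10100001, 0x99=10011001 all match 10xxxxxx.
Decoded value 0xD8859 is ≥ 0x10000 (shortest form) and not a surrogate.

valid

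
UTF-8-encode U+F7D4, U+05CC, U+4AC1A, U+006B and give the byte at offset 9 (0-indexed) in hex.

U+F7D4 → 3-byte form EF 9F 94 at offsets 0–2.
U+05CC → 2-byte form D7 8C at offsets 3–4.
U+4AC1A → 4-byte form F1 8A B0 9A at offsets 5–8.
U+006B → 1-byte form 6B at offsets 9–9.
Offset 9 falls in char 4's range; it's byte 1 of 6B = 0x6B.

0x6B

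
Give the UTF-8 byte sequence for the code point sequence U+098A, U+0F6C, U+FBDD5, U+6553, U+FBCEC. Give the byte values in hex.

U+098A: 3-byte form → E0 A6 8A.
U+0F6C: 3-byte form → E0 BD AC.
U+FBDD5: 4-byte form → F3 BB B7 95.
U+6553: 3-byte form → E6 95 93.
U+FBCEC: 4-byte form → F3 BB B3 AC.
Concatenated (17 bytes): E0 A6 8A E0 BD AC F3 BB B7 95 E6 95 93 F3 BB B3 AC.

E0 A6 8A E0 BD AC F3 BB B7 95 E6 95 93 F3 BB B3 AC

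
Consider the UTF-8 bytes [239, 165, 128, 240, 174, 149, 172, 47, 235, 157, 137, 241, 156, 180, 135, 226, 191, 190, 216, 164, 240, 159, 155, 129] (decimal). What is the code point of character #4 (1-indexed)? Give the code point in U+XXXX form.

Offset 0: leading byte 0xEF = 11101111 → 3-byte char #1 = EF A5 80.
Offset 3: leading byte 0xF0 = 11110000 → 4-byte char #2 = F0 AE 95 AC.
Offset 7: leading byte 0x2F = 00101111 → 1-byte char #3 = 2F.
Offset 8: leading byte 0xEB = 11101011 → 3-byte char #4 = EB 9D 89.
Leading byte 0xEB = 11101011 matches 1110xxxx → 3-byte sequence.
Byte 1: 0xEB = 11101011, payload 1011 (4 bits).
Byte 2: 0x9D = 10011101 (10xxxxxx ✓), payload 011101.
Byte 3: 0x89 = 10001001 (10xxxxxx ✓), payload 001001.
Concatenate: 1011011101001001 = 0xB749 (16 bits → U+B749).

U+B749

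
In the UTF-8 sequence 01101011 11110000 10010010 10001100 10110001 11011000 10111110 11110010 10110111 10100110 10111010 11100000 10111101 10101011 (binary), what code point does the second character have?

U+12331

Offset 0: leading byte 0x6B = 01101011 → 1-byte char #1 = 6B.
Offset 1: leading byte 0xF0 = 11110000 → 4-byte char #2 = F0 92 8C B1.
Leading byte 0xF0 = 11110000 matches 11110xxx → 4-byte sequence.
Byte 1: 0xF0 = 11110000, payload 000 (3 bits).
Byte 2: 0x92 = 10010010 (10xxxxxx ✓), payload 010010.
Byte 3: 0x8C = 10001100 (10xxxxxx ✓), payload 001100.
Byte 4: 0xB1 = 10110001 (10xxxxxx ✓), payload 110001.
Concatenate: 000010010001100110001 = 0x12331 (21 bits → U+12331).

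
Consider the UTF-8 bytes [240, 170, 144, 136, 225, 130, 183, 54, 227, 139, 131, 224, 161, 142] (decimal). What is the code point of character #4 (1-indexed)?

U+32C3

Offset 0: leading byte 0xF0 = 11110000 → 4-byte char #1 = F0 AA 90 88.
Offset 4: leading byte 0xE1 = 11100001 → 3-byte char #2 = E1 82 B7.
Offset 7: leading byte 0x36 = 00110110 → 1-byte char #3 = 36.
Offset 8: leading byte 0xE3 = 11100011 → 3-byte char #4 = E3 8B 83.
Leading byte 0xE3 = 11100011 matches 1110xxxx → 3-byte sequence.
Byte 1: 0xE3 = 11100011, payload 0011 (4 bits).
Byte 2: 0x8B = 10001011 (10xxxxxx ✓), payload 001011.
Byte 3: 0x83 = 10000011 (10xxxxxx ✓), payload 000011.
Concatenate: 0011001011000011 = 0x32C3 (16 bits → U+32C3).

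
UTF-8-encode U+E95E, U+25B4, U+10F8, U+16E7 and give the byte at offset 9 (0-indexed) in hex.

0xE1

U+E95E → 3-byte form EE A5 9E at offsets 0–2.
U+25B4 → 3-byte form E2 96 B4 at offsets 3–5.
U+10F8 → 3-byte form E1 83 B8 at offsets 6–8.
U+16E7 → 3-byte form E1 9B A7 at offsets 9–11.
Offset 9 falls in char 4's range; it's byte 1 of E1 9B A7 = 0xE1.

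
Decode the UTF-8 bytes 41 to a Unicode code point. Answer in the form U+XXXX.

U+0041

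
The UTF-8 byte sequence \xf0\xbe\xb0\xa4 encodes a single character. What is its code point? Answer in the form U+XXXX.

U+3EC24

Leading byte 0xF0 = 11110000 matches 11110xxx → 4-byte sequence.
Byte 1: 0xF0 = 11110000, payload 000 (3 bits).
Byte 2: 0xBE = 10111110 (10xxxxxx ✓), payload 111110.
Byte 3: 0xB0 = 10110000 (10xxxxxx ✓), payload 110000.
Byte 4: 0xA4 = 10100100 (10xxxxxx ✓), payload 100100.
Concatenate: 000111110110000100100 = 0x3EC24 (21 bits → U+3EC24).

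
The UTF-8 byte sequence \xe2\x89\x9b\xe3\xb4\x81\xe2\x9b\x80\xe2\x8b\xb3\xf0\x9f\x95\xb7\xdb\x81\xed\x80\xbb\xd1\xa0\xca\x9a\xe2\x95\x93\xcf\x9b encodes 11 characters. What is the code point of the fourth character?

U+22F3

Offset 0: leading byte 0xE2 = 11100010 → 3-byte char #1 = E2 89 9B.
Offset 3: leading byte 0xE3 = 11100011 → 3-byte char #2 = E3 B4 81.
Offset 6: leading byte 0xE2 = 11100010 → 3-byte char #3 = E2 9B 80.
Offset 9: leading byte 0xE2 = 11100010 → 3-byte char #4 = E2 8B B3.
Leading byte 0xE2 = 11100010 matches 1110xxxx → 3-byte sequence.
Byte 1: 0xE2 = 11100010, payload 0010 (4 bits).
Byte 2: 0x8B = 10001011 (10xxxxxx ✓), payload 001011.
Byte 3: 0xB3 = 10110011 (10xxxxxx ✓), payload 110011.
Concatenate: 0010001011110011 = 0x22F3 (16 bits → U+22F3).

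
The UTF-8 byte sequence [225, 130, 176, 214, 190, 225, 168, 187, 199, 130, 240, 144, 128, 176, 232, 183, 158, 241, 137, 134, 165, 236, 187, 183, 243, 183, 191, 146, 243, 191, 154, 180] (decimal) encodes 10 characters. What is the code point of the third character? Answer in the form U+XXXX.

U+1A3B

Offset 0: leading byte 0xE1 = 11100001 → 3-byte char #1 = E1 82 B0.
Offset 3: leading byte 0xD6 = 11010110 → 2-byte char #2 = D6 BE.
Offset 5: leading byte 0xE1 = 11100001 → 3-byte char #3 = E1 A8 BB.
Leading byte 0xE1 = 11100001 matches 1110xxxx → 3-byte sequence.
Byte 1: 0xE1 = 11100001, payload 0001 (4 bits).
Byte 2: 0xA8 = 10101000 (10xxxxxx ✓), payload 101000.
Byte 3: 0xBB = 10111011 (10xxxxxx ✓), payload 111011.
Concatenate: 0001101000111011 = 0x1A3B (16 bits → U+1A3B).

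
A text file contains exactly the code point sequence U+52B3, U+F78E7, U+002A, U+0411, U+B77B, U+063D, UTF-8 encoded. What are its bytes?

E5 8A B3 F3 B7 A3 A7 2A D0 91 EB 9D BB D8 BD

U+52B3: 3-byte form → E5 8A B3.
U+F78E7: 4-byte form → F3 B7 A3 A7.
U+002A: 1-byte form → 2A.
U+0411: 2-byte form → D0 91.
U+B77B: 3-byte form → EB 9D BB.
U+063D: 2-byte form → D8 BD.
Concatenated (15 bytes): E5 8A B3 F3 B7 A3 A7 2A D0 91 EB 9D BB D8 BD.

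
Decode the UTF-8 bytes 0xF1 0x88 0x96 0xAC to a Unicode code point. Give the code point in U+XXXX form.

Leading byte 0xF1 = 11110001 matches 11110xxx → 4-byte sequence.
Byte 1: 0xF1 = 11110001, payload 001 (3 bits).
Byte 2: 0x88 = 10001000 (10xxxxxx ✓), payload 001000.
Byte 3: 0x96 = 10010110 (10xxxxxx ✓), payload 010110.
Byte 4: 0xAC = 10101100 (10xxxxxx ✓), payload 101100.
Concatenate: 001001000010110101100 = 0x485AC (21 bits → U+485AC).

U+485AC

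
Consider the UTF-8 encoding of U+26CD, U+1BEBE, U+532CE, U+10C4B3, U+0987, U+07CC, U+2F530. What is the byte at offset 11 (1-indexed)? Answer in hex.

1-indexed offset 11 is 0-indexed offset 10.
U+26CD → 3-byte form E2 9B 8D at offsets 0–2.
U+1BEBE → 4-byte form F0 9B BA BE at offsets 3–6.
U+532CE → 4-byte form F1 93 8B 8E at offsets 7–10.
Offset 10 falls in char 3's range; it's byte 4 of F1 93 8B 8E = 0x8E.

0x8E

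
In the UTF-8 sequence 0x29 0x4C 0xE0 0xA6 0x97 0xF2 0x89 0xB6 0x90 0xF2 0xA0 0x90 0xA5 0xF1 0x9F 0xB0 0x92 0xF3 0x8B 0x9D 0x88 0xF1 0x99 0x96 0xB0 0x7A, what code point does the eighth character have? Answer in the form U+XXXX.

U+595B0

Offset 0: leading byte 0x29 = 00101001 → 1-byte char #1 = 29.
Offset 1: leading byte 0x4C = 01001100 → 1-byte char #2 = 4C.
Offset 2: leading byte 0xE0 = 11100000 → 3-byte char #3 = E0 A6 97.
Offset 5: leading byte 0xF2 = 11110010 → 4-byte char #4 = F2 89 B6 90.
Offset 9: leading byte 0xF2 = 11110010 → 4-byte char #5 = F2 A0 90 A5.
Offset 13: leading byte 0xF1 = 11110001 → 4-byte char #6 = F1 9F B0 92.
Offset 17: leading byte 0xF3 = 11110011 → 4-byte char #7 = F3 8B 9D 88.
Offset 21: leading byte 0xF1 = 11110001 → 4-byte char #8 = F1 99 96 B0.
Leading byte 0xF1 = 11110001 matches 11110xxx → 4-byte sequence.
Byte 1: 0xF1 = 11110001, payload 001 (3 bits).
Byte 2: 0x99 = 10011001 (10xxxxxx ✓), payload 011001.
Byte 3: 0x96 = 10010110 (10xxxxxx ✓), payload 010110.
Byte 4: 0xB0 = 10110000 (10xxxxxx ✓), payload 110000.
Concatenate: 001011001010110110000 = 0x595B0 (21 bits → U+595B0).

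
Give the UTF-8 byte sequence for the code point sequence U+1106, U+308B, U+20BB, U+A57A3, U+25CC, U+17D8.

U+1106: 3-byte form → E1 84 86.
U+308B: 3-byte form → E3 82 8B.
U+20BB: 3-byte form → E2 82 BB.
U+A57A3: 4-byte form → F2 A5 9E A3.
U+25CC: 3-byte form → E2 97 8C.
U+17D8: 3-byte form → E1 9F 98.
Concatenated (19 bytes): E1 84 86 E3 82 8B E2 82 BB F2 A5 9E A3 E2 97 8C E1 9F 98.

E1 84 86 E3 82 8B E2 82 BB F2 A5 9E A3 E2 97 8C E1 9F 98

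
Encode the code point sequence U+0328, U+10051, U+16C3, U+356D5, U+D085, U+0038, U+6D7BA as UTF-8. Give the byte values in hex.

CC A8 F0 90 81 91 E1 9B 83 F0 B5 9B 95 ED 82 85 38 F1 AD 9E BA

U+0328: 2-byte form → CC A8.
U+10051: 4-byte form → F0 90 81 91.
U+16C3: 3-byte form → E1 9B 83.
U+356D5: 4-byte form → F0 B5 9B 95.
U+D085: 3-byte form → ED 82 85.
U+0038: 1-byte form → 38.
U+6D7BA: 4-byte form → F1 AD 9E BA.
Concatenated (21 bytes): CC A8 F0 90 81 91 E1 9B 83 F0 B5 9B 95 ED 82 85 38 F1 AD 9E BA.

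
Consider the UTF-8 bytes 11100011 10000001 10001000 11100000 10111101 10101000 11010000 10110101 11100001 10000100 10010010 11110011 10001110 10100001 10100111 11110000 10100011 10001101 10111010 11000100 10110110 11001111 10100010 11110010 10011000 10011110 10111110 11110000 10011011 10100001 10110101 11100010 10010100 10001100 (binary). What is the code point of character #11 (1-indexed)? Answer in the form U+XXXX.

Offset 0: leading byte 0xE3 = 11100011 → 3-byte char #1 = E3 81 88.
Offset 3: leading byte 0xE0 = 11100000 → 3-byte char #2 = E0 BD A8.
Offset 6: leading byte 0xD0 = 11010000 → 2-byte char #3 = D0 B5.
Offset 8: leading byte 0xE1 = 11100001 → 3-byte char #4 = E1 84 92.
Offset 11: leading byte 0xF3 = 11110011 → 4-byte char #5 = F3 8E A1 A7.
Offset 15: leading byte 0xF0 = 11110000 → 4-byte char #6 = F0 A3 8D BA.
Offset 19: leading byte 0xC4 = 11000100 → 2-byte char #7 = C4 B6.
Offset 21: leading byte 0xCF = 11001111 → 2-byte char #8 = CF A2.
Offset 23: leading byte 0xF2 = 11110010 → 4-byte char #9 = F2 98 9E BE.
Offset 27: leading byte 0xF0 = 11110000 → 4-byte char #10 = F0 9B A1 B5.
Offset 31: leading byte 0xE2 = 11100010 → 3-byte char #11 = E2 94 8C.
Leading byte 0xE2 = 11100010 matches 1110xxxx → 3-byte sequence.
Byte 1: 0xE2 = 11100010, payload 0010 (4 bits).
Byte 2: 0x94 = 10010100 (10xxxxxx ✓), payload 010100.
Byte 3: 0x8C = 10001100 (10xxxxxx ✓), payload 001100.
Concatenate: 0010010100001100 = 0x250C (16 bits → U+250C).

U+250C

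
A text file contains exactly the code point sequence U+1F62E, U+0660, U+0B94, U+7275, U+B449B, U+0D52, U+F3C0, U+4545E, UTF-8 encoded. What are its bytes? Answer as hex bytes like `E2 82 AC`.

F0 9F 98 AE D9 A0 E0 AE 94 E7 89 B5 F2 B4 92 9B E0 B5 92 EF 8F 80 F1 85 91 9E

U+1F62E: 4-byte form → F0 9F 98 AE.
U+0660: 2-byte form → D9 A0.
U+0B94: 3-byte form → E0 AE 94.
U+7275: 3-byte form → E7 89 B5.
U+B449B: 4-byte form → F2 B4 92 9B.
U+0D52: 3-byte form → E0 B5 92.
U+F3C0: 3-byte form → EF 8F 80.
U+4545E: 4-byte form → F1 85 91 9E.
Concatenated (26 bytes): F0 9F 98 AE D9 A0 E0 AE 94 E7 89 B5 F2 B4 92 9B E0 B5 92 EF 8F 80 F1 85 91 9E.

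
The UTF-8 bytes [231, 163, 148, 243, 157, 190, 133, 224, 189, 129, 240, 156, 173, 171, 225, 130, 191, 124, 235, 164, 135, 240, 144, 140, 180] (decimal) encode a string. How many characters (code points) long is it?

Byte at offset 0: 0xE7 = 11100111 → 3-byte char (#1). Advance 3.
Byte at offset 3: 0xF3 = 11110011 → 4-byte char (#2). Advance 4.
Byte at offset 7: 0xE0 = 11100000 → 3-byte char (#3). Advance 3.
Byte at offset 10: 0xF0 = 11110000 → 4-byte char (#4). Advance 4.
Byte at offset 14: 0xE1 = 11100001 → 3-byte char (#5). Advance 3.
Byte at offset 17: 0x7C = 01111100 → 1-byte char (#6). Advance 1.
Byte at offset 18: 0xEB = 11101011 → 3-byte char (#7). Advance 3.
Byte at offset 21: 0xF0 = 11110000 → 4-byte char (#8). Advance 4.
Reached end at offset 25 after 8 code points.

8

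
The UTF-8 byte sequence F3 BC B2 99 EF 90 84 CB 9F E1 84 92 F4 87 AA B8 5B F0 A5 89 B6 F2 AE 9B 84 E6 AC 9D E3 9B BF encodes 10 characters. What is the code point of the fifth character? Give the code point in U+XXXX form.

U+107AB8

Offset 0: leading byte 0xF3 = 11110011 → 4-byte char #1 = F3 BC B2 99.
Offset 4: leading byte 0xEF = 11101111 → 3-byte char #2 = EF 90 84.
Offset 7: leading byte 0xCB = 11001011 → 2-byte char #3 = CB 9F.
Offset 9: leading byte 0xE1 = 11100001 → 3-byte char #4 = E1 84 92.
Offset 12: leading byte 0xF4 = 11110100 → 4-byte char #5 = F4 87 AA B8.
Leading byte 0xF4 = 11110100 matches 11110xxx → 4-byte sequence.
Byte 1: 0xF4 = 11110100, payload 100 (3 bits).
Byte 2: 0x87 = 10000111 (10xxxxxx ✓), payload 000111.
Byte 3: 0xAA = 10101010 (10xxxxxx ✓), payload 101010.
Byte 4: 0xB8 = 10111000 (10xxxxxx ✓), payload 111000.
Concatenate: 100000111101010111000 = 0x107AB8 (21 bits → U+107AB8).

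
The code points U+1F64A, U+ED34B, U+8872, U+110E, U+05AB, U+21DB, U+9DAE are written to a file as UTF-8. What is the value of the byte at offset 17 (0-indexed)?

0x87

U+1F64A → 4-byte form F0 9F 99 8A at offsets 0–3.
U+ED34B → 4-byte form F3 AD 8D 8B at offsets 4–7.
U+8872 → 3-byte form E8 A1 B2 at offsets 8–10.
U+110E → 3-byte form E1 84 8E at offsets 11–13.
U+05AB → 2-byte form D6 AB at offsets 14–15.
U+21DB → 3-byte form E2 87 9B at offsets 16–18.
Offset 17 falls in char 6's range; it's byte 2 of E2 87 9B = 0x87.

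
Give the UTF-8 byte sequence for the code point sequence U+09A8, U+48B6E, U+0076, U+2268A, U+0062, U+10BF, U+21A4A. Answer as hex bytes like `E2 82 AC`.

E0 A6 A8 F1 88 AD AE 76 F0 A2 9A 8A 62 E1 82 BF F0 A1 A9 8A

U+09A8: 3-byte form → E0 A6 A8.
U+48B6E: 4-byte form → F1 88 AD AE.
U+0076: 1-byte form → 76.
U+2268A: 4-byte form → F0 A2 9A 8A.
U+0062: 1-byte form → 62.
U+10BF: 3-byte form → E1 82 BF.
U+21A4A: 4-byte form → F0 A1 A9 8A.
Concatenated (20 bytes): E0 A6 A8 F1 88 AD AE 76 F0 A2 9A 8A 62 E1 82 BF F0 A1 A9 8A.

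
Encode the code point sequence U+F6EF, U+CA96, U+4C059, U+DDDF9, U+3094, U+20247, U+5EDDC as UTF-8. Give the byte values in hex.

U+F6EF: 3-byte form → EF 9B AF.
U+CA96: 3-byte form → EC AA 96.
U+4C059: 4-byte form → F1 8C 81 99.
U+DDDF9: 4-byte form → F3 9D B7 B9.
U+3094: 3-byte form → E3 82 94.
U+20247: 4-byte form → F0 A0 89 87.
U+5EDDC: 4-byte form → F1 9E B7 9C.
Concatenated (25 bytes): EF 9B AF EC AA 96 F1 8C 81 99 F3 9D B7 B9 E3 82 94 F0 A0 89 87 F1 9E B7 9C.

EF 9B AF EC AA 96 F1 8C 81 99 F3 9D B7 B9 E3 82 94 F0 A0 89 87 F1 9E B7 9C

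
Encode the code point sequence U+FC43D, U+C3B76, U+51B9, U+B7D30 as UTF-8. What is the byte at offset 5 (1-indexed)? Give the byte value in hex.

1-indexed offset 5 is 0-indexed offset 4.
U+FC43D → 4-byte form F3 BC 90 BD at offsets 0–3.
U+C3B76 → 4-byte form F3 83 AD B6 at offsets 4–7.
Offset 4 falls in char 2's range; it's byte 1 of F3 83 AD B6 = 0xF3.

0xF3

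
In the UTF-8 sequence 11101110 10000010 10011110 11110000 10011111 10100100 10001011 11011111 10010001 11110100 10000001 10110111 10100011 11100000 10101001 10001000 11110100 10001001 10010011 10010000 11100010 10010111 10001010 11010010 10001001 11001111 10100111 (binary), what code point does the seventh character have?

U+25CA

Offset 0: leading byte 0xEE = 11101110 → 3-byte char #1 = EE 82 9E.
Offset 3: leading byte 0xF0 = 11110000 → 4-byte char #2 = F0 9F A4 8B.
Offset 7: leading byte 0xDF = 11011111 → 2-byte char #3 = DF 91.
Offset 9: leading byte 0xF4 = 11110100 → 4-byte char #4 = F4 81 B7 A3.
Offset 13: leading byte 0xE0 = 11100000 → 3-byte char #5 = E0 A9 88.
Offset 16: leading byte 0xF4 = 11110100 → 4-byte char #6 = F4 89 93 90.
Offset 20: leading byte 0xE2 = 11100010 → 3-byte char #7 = E2 97 8A.
Leading byte 0xE2 = 11100010 matches 1110xxxx → 3-byte sequence.
Byte 1: 0xE2 = 11100010, payload 0010 (4 bits).
Byte 2: 0x97 = 10010111 (10xxxxxx ✓), payload 010111.
Byte 3: 0x8A = 10001010 (10xxxxxx ✓), payload 001010.
Concatenate: 0010010111001010 = 0x25CA (16 bits → U+25CA).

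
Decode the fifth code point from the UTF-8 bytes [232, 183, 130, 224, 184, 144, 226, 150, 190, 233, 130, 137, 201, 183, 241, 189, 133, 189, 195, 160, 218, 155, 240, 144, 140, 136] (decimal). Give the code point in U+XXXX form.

Offset 0: leading byte 0xE8 = 11101000 → 3-byte char #1 = E8 B7 82.
Offset 3: leading byte 0xE0 = 11100000 → 3-byte char #2 = E0 B8 90.
Offset 6: leading byte 0xE2 = 11100010 → 3-byte char #3 = E2 96 BE.
Offset 9: leading byte 0xE9 = 11101001 → 3-byte char #4 = E9 82 89.
Offset 12: leading byte 0xC9 = 11001001 → 2-byte char #5 = C9 B7.
Leading byte 0xC9 = 11001001 matches 110xxxxx → 2-byte sequence.
Byte 1: 0xC9 = 11001001, payload 01001 (5 bits).
Byte 2: 0xB7 = 10110111 (10xxxxxx ✓), payload 110111.
Concatenate: 01001110111 = 0x277 (11 bits → U+0277).

U+0277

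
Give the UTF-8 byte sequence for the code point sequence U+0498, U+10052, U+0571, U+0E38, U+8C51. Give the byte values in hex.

D2 98 F0 90 81 92 D5 B1 E0 B8 B8 E8 B1 91

U+0498: 2-byte form → D2 98.
U+10052: 4-byte form → F0 90 81 92.
U+0571: 2-byte form → D5 B1.
U+0E38: 3-byte form → E0 B8 B8.
U+8C51: 3-byte form → E8 B1 91.
Concatenated (14 bytes): D2 98 F0 90 81 92 D5 B1 E0 B8 B8 E8 B1 91.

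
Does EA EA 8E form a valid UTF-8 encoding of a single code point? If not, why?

Leading byte 0xEA = 11101010 → 3-byte form.
Byte 2 is 0xEA = 11101010, which is not 10xxxxxx — expected a continuation byte.

invalid (non-continuation byte where continuation expected)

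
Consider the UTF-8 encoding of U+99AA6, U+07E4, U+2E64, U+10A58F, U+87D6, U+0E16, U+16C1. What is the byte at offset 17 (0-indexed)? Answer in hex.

0xB8

U+99AA6 → 4-byte form F2 99 AA A6 at offsets 0–3.
U+07E4 → 2-byte form DF A4 at offsets 4–5.
U+2E64 → 3-byte form E2 B9 A4 at offsets 6–8.
U+10A58F → 4-byte form F4 8A 96 8F at offsets 9–12.
U+87D6 → 3-byte form E8 9F 96 at offsets 13–15.
U+0E16 → 3-byte form E0 B8 96 at offsets 16–18.
Offset 17 falls in char 6's range; it's byte 2 of E0 B8 96 = 0xB8.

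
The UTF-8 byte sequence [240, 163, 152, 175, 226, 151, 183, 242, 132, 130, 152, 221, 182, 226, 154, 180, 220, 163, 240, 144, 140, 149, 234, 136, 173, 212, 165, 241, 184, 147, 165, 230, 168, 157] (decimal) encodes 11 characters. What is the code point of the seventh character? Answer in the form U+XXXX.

U+10315

Offset 0: leading byte 0xF0 = 11110000 → 4-byte char #1 = F0 A3 98 AF.
Offset 4: leading byte 0xE2 = 11100010 → 3-byte char #2 = E2 97 B7.
Offset 7: leading byte 0xF2 = 11110010 → 4-byte char #3 = F2 84 82 98.
Offset 11: leading byte 0xDD = 11011101 → 2-byte char #4 = DD B6.
Offset 13: leading byte 0xE2 = 11100010 → 3-byte char #5 = E2 9A B4.
Offset 16: leading byte 0xDC = 11011100 → 2-byte char #6 = DC A3.
Offset 18: leading byte 0xF0 = 11110000 → 4-byte char #7 = F0 90 8C 95.
Leading byte 0xF0 = 11110000 matches 11110xxx → 4-byte sequence.
Byte 1: 0xF0 = 11110000, payload 000 (3 bits).
Byte 2: 0x90 = 10010000 (10xxxxxx ✓), payload 010000.
Byte 3: 0x8C = 10001100 (10xxxxxx ✓), payload 001100.
Byte 4: 0x95 = 10010101 (10xxxxxx ✓), payload 010101.
Concatenate: 000010000001100010101 = 0x10315 (21 bits → U+10315).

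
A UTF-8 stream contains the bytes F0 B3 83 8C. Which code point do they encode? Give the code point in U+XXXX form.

U+330CC

Leading byte 0xF0 = 11110000 matches 11110xxx → 4-byte sequence.
Byte 1: 0xF0 = 11110000, payload 000 (3 bits).
Byte 2: 0xB3 = 10110011 (10xxxxxx ✓), payload 110011.
Byte 3: 0x83 = 10000011 (10xxxxxx ✓), payload 000011.
Byte 4: 0x8C = 10001100 (10xxxxxx ✓), payload 001100.
Concatenate: 000110011000011001100 = 0x330CC (21 bits → U+330CC).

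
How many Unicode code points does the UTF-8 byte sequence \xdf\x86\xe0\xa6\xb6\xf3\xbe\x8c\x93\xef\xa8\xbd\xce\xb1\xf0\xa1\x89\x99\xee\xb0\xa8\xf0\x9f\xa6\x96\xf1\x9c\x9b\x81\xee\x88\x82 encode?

Byte at offset 0: 0xDF = 11011111 → 2-byte char (#1). Advance 2.
Byte at offset 2: 0xE0 = 11100000 → 3-byte char (#2). Advance 3.
Byte at offset 5: 0xF3 = 11110011 → 4-byte char (#3). Advance 4.
Byte at offset 9: 0xEF = 11101111 → 3-byte char (#4). Advance 3.
Byte at offset 12: 0xCE = 11001110 → 2-byte char (#5). Advance 2.
Byte at offset 14: 0xF0 = 11110000 → 4-byte char (#6). Advance 4.
Byte at offset 18: 0xEE = 11101110 → 3-byte char (#7). Advance 3.
Byte at offset 21: 0xF0 = 11110000 → 4-byte char (#8). Advance 4.
Byte at offset 25: 0xF1 = 11110001 → 4-byte char (#9). Advance 4.
Byte at offset 29: 0xEE = 11101110 → 3-byte char (#10). Advance 3.
Reached end at offset 32 after 10 code points.

10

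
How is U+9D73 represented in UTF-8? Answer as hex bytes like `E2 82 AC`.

U+9D73 = 0x9D73 = 40307 decimal. In range U+0800–U+FFFF → 3-byte form: 1110xxxx 10xxxxxx 10xxxxxx.
Binary (16 bits): 1001110101110011.
Split 4+6+6: 1001 | 110101 | 110011.
Byte 1: 11101001 = 0xE9.
Byte 2: 10110101 = 0xB5.
Byte 3: 10110011 = 0xB3.

E9 B5 B3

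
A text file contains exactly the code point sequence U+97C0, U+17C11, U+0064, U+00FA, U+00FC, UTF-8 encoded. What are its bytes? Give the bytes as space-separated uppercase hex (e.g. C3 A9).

E9 9F 80 F0 97 B0 91 64 C3 BA C3 BC

U+97C0: 3-byte form → E9 9F 80.
U+17C11: 4-byte form → F0 97 B0 91.
U+0064: 1-byte form → 64.
U+00FA: 2-byte form → C3 BA.
U+00FC: 2-byte form → C3 BC.
Concatenated (12 bytes): E9 9F 80 F0 97 B0 91 64 C3 BA C3 BC.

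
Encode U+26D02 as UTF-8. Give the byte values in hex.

F0 A6 B4 82

U+26D02 = 0x26D02 = 158978 decimal. In range U+10000–U+10FFFF → 4-byte form: 11110xxx 10xxxxxx 10xxxxxx 10xxxxxx.
Binary (21 bits): 000100110110100000010.
Split 3+6+6+6: 000 | 100110 | 110100 | 000010.
Byte 1: 11110000 = 0xF0.
Byte 2: 10100110 = 0xA6.
Byte 3: 10110100 = 0xB4.
Byte 4: 10000010 = 0x82.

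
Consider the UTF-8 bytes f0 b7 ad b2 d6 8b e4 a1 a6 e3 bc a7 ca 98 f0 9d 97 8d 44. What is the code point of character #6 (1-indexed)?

Offset 0: leading byte 0xF0 = 11110000 → 4-byte char #1 = F0 B7 AD B2.
Offset 4: leading byte 0xD6 = 11010110 → 2-byte char #2 = D6 8B.
Offset 6: leading byte 0xE4 = 11100100 → 3-byte char #3 = E4 A1 A6.
Offset 9: leading byte 0xE3 = 11100011 → 3-byte char #4 = E3 BC A7.
Offset 12: leading byte 0xCA = 11001010 → 2-byte char #5 = CA 98.
Offset 14: leading byte 0xF0 = 11110000 → 4-byte char #6 = F0 9D 97 8D.
Leading byte 0xF0 = 11110000 matches 11110xxx → 4-byte sequence.
Byte 1: 0xF0 = 11110000, payload 000 (3 bits).
Byte 2: 0x9D = 10011101 (10xxxxxx ✓), payload 011101.
Byte 3: 0x97 = 10010111 (10xxxxxx ✓), payload 010111.
Byte 4: 0x8D = 10001101 (10xxxxxx ✓), payload 001101.
Concatenate: 000011101010111001101 = 0x1D5CD (21 bits → U+1D5CD).

U+1D5CD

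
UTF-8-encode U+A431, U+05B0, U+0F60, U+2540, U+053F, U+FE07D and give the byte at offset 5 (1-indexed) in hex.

0xB0

1-indexed offset 5 is 0-indexed offset 4.
U+A431 → 3-byte form EA 90 B1 at offsets 0–2.
U+05B0 → 2-byte form D6 B0 at offsets 3–4.
Offset 4 falls in char 2's range; it's byte 2 of D6 B0 = 0xB0.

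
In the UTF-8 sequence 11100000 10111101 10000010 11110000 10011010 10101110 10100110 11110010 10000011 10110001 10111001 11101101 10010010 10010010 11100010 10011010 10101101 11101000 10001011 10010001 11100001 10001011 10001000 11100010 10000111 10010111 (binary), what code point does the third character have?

Offset 0: leading byte 0xE0 = 11100000 → 3-byte char #1 = E0 BD 82.
Offset 3: leading byte 0xF0 = 11110000 → 4-byte char #2 = F0 9A AE A6.
Offset 7: leading byte 0xF2 = 11110010 → 4-byte char #3 = F2 83 B1 B9.
Leading byte 0xF2 = 11110010 matches 11110xxx → 4-byte sequence.
Byte 1: 0xF2 = 11110010, payload 010 (3 bits).
Byte 2: 0x83 = 10000011 (10xxxxxx ✓), payload 000011.
Byte 3: 0xB1 = 10110001 (10xxxxxx ✓), payload 110001.
Byte 4: 0xB9 = 10111001 (10xxxxxx ✓), payload 111001.
Concatenate: 010000011110001111001 = 0x83C79 (21 bits → U+83C79).

U+83C79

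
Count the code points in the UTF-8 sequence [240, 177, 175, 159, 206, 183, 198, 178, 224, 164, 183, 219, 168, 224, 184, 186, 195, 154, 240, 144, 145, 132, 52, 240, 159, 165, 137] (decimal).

10

Byte at offset 0: 0xF0 = 11110000 → 4-byte char (#1). Advance 4.
Byte at offset 4: 0xCE = 11001110 → 2-byte char (#2). Advance 2.
Byte at offset 6: 0xC6 = 11000110 → 2-byte char (#3). Advance 2.
Byte at offset 8: 0xE0 = 11100000 → 3-byte char (#4). Advance 3.
Byte at offset 11: 0xDB = 11011011 → 2-byte char (#5). Advance 2.
Byte at offset 13: 0xE0 = 11100000 → 3-byte char (#6). Advance 3.
Byte at offset 16: 0xC3 = 11000011 → 2-byte char (#7). Advance 2.
Byte at offset 18: 0xF0 = 11110000 → 4-byte char (#8). Advance 4.
Byte at offset 22: 0x34 = 00110100 → 1-byte char (#9). Advance 1.
Byte at offset 23: 0xF0 = 11110000 → 4-byte char (#10). Advance 4.
Reached end at offset 27 after 10 code points.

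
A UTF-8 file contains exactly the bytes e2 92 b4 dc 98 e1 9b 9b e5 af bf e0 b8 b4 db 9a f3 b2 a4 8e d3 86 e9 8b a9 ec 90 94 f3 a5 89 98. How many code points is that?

11

Byte at offset 0: 0xE2 = 11100010 → 3-byte char (#1). Advance 3.
Byte at offset 3: 0xDC = 11011100 → 2-byte char (#2). Advance 2.
Byte at offset 5: 0xE1 = 11100001 → 3-byte char (#3). Advance 3.
Byte at offset 8: 0xE5 = 11100101 → 3-byte char (#4). Advance 3.
Byte at offset 11: 0xE0 = 11100000 → 3-byte char (#5). Advance 3.
Byte at offset 14: 0xDB = 11011011 → 2-byte char (#6). Advance 2.
Byte at offset 16: 0xF3 = 11110011 → 4-byte char (#7). Advance 4.
Byte at offset 20: 0xD3 = 11010011 → 2-byte char (#8). Advance 2.
Byte at offset 22: 0xE9 = 11101001 → 3-byte char (#9). Advance 3.
Byte at offset 25: 0xEC = 11101100 → 3-byte char (#10). Advance 3.
Byte at offset 28: 0xF3 = 11110011 → 4-byte char (#11). Advance 4.
Reached end at offset 32 after 11 code points.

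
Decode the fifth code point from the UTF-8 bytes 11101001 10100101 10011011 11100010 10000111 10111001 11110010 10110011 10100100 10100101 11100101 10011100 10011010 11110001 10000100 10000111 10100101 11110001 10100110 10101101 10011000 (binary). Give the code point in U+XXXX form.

Offset 0: leading byte 0xE9 = 11101001 → 3-byte char #1 = E9 A5 9B.
Offset 3: leading byte 0xE2 = 11100010 → 3-byte char #2 = E2 87 B9.
Offset 6: leading byte 0xF2 = 11110010 → 4-byte char #3 = F2 B3 A4 A5.
Offset 10: leading byte 0xE5 = 11100101 → 3-byte char #4 = E5 9C 9A.
Offset 13: leading byte 0xF1 = 11110001 → 4-byte char #5 = F1 84 87 A5.
Leading byte 0xF1 = 11110001 matches 11110xxx → 4-byte sequence.
Byte 1: 0xF1 = 11110001, payload 001 (3 bits).
Byte 2: 0x84 = 10000100 (10xxxxxx ✓), payload 000100.
Byte 3: 0x87 = 10000111 (10xxxxxx ✓), payload 000111.
Byte 4: 0xA5 = 10100101 (10xxxxxx ✓), payload 100101.
Concatenate: 001000100000111100101 = 0x441E5 (21 bits → U+441E5).

U+441E5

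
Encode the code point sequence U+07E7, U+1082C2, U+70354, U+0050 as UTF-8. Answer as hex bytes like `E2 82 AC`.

DF A7 F4 88 8B 82 F1 B0 8D 94 50

U+07E7: 2-byte form → DF A7.
U+1082C2: 4-byte form → F4 88 8B 82.
U+70354: 4-byte form → F1 B0 8D 94.
U+0050: 1-byte form → 50.
Concatenated (11 bytes): DF A7 F4 88 8B 82 F1 B0 8D 94 50.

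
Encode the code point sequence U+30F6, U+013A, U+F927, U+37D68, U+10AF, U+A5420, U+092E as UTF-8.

E3 83 B6 C4 BA EF A4 A7 F0 B7 B5 A8 E1 82 AF F2 A5 90 A0 E0 A4 AE

U+30F6: 3-byte form → E3 83 B6.
U+013A: 2-byte form → C4 BA.
U+F927: 3-byte form → EF A4 A7.
U+37D68: 4-byte form → F0 B7 B5 A8.
U+10AF: 3-byte form → E1 82 AF.
U+A5420: 4-byte form → F2 A5 90 A0.
U+092E: 3-byte form → E0 A4 AE.
Concatenated (22 bytes): E3 83 B6 C4 BA EF A4 A7 F0 B7 B5 A8 E1 82 AF F2 A5 90 A0 E0 A4 AE.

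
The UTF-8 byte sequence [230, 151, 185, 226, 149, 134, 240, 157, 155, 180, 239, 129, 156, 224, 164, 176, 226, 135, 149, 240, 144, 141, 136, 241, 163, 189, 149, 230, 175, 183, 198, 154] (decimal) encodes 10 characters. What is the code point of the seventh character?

U+10348

Offset 0: leading byte 0xE6 = 11100110 → 3-byte char #1 = E6 97 B9.
Offset 3: leading byte 0xE2 = 11100010 → 3-byte char #2 = E2 95 86.
Offset 6: leading byte 0xF0 = 11110000 → 4-byte char #3 = F0 9D 9B B4.
Offset 10: leading byte 0xEF = 11101111 → 3-byte char #4 = EF 81 9C.
Offset 13: leading byte 0xE0 = 11100000 → 3-byte char #5 = E0 A4 B0.
Offset 16: leading byte 0xE2 = 11100010 → 3-byte char #6 = E2 87 95.
Offset 19: leading byte 0xF0 = 11110000 → 4-byte char #7 = F0 90 8D 88.
Leading byte 0xF0 = 11110000 matches 11110xxx → 4-byte sequence.
Byte 1: 0xF0 = 11110000, payload 000 (3 bits).
Byte 2: 0x90 = 10010000 (10xxxxxx ✓), payload 010000.
Byte 3: 0x8D = 10001101 (10xxxxxx ✓), payload 001101.
Byte 4: 0x88 = 10001000 (10xxxxxx ✓), payload 001000.
Concatenate: 000010000001101001000 = 0x10348 (21 bits → U+10348).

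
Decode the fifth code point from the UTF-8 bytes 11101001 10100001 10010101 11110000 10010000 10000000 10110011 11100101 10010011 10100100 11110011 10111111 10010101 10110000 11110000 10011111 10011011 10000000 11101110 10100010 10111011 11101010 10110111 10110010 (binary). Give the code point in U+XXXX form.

Offset 0: leading byte 0xE9 = 11101001 → 3-byte char #1 = E9 A1 95.
Offset 3: leading byte 0xF0 = 11110000 → 4-byte char #2 = F0 90 80 B3.
Offset 7: leading byte 0xE5 = 11100101 → 3-byte char #3 = E5 93 A4.
Offset 10: leading byte 0xF3 = 11110011 → 4-byte char #4 = F3 BF 95 B0.
Offset 14: leading byte 0xF0 = 11110000 → 4-byte char #5 = F0 9F 9B 80.
Leading byte 0xF0 = 11110000 matches 11110xxx → 4-byte sequence.
Byte 1: 0xF0 = 11110000, payload 000 (3 bits).
Byte 2: 0x9F = 10011111 (10xxxxxx ✓), payload 011111.
Byte 3: 0x9B = 10011011 (10xxxxxx ✓), payload 011011.
Byte 4: 0x80 = 10000000 (10xxxxxx ✓), payload 000000.
Concatenate: 000011111011011000000 = 0x1F6C0 (21 bits → U+1F6C0).

U+1F6C0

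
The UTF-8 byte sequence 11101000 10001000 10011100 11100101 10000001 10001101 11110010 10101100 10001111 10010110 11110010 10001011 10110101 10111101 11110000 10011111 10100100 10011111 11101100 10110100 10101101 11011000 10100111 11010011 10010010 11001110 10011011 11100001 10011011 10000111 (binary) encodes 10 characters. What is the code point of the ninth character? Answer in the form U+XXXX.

Offset 0: leading byte 0xE8 = 11101000 → 3-byte char #1 = E8 88 9C.
Offset 3: leading byte 0xE5 = 11100101 → 3-byte char #2 = E5 81 8D.
Offset 6: leading byte 0xF2 = 11110010 → 4-byte char #3 = F2 AC 8F 96.
Offset 10: leading byte 0xF2 = 11110010 → 4-byte char #4 = F2 8B B5 BD.
Offset 14: leading byte 0xF0 = 11110000 → 4-byte char #5 = F0 9F A4 9F.
Offset 18: leading byte 0xEC = 11101100 → 3-byte char #6 = EC B4 AD.
Offset 21: leading byte 0xD8 = 11011000 → 2-byte char #7 = D8 A7.
Offset 23: leading byte 0xD3 = 11010011 → 2-byte char #8 = D3 92.
Offset 25: leading byte 0xCE = 11001110 → 2-byte char #9 = CE 9B.
Leading byte 0xCE = 11001110 matches 110xxxxx → 2-byte sequence.
Byte 1: 0xCE = 11001110, payload 01110 (5 bits).
Byte 2: 0x9B = 10011011 (10xxxxxx ✓), payload 011011.
Concatenate: 01110011011 = 0x39B (11 bits → U+039B).

U+039B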